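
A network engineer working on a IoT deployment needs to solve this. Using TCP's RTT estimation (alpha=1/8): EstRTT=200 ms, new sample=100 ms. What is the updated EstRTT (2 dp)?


Given: EstRTT = 200 ms, SampleRTT = 100 ms, alpha = 1/8
New EstRTT = (1 - alpha) * EstRTT + alpha * SampleRTT
(7/8) * 200 = 175
(1/8) * 100 = 12.5
New EstRTT = 175 + 12.5 = 187.5 ms -> 187.50 ms (2 dp)

187.50


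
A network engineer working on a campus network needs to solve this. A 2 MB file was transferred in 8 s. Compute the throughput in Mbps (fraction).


Given: file = 2 MB, time = 8 s
File in Mb = 2 * 8 = 16 Mb
Throughput = 16 / 8 Mbps
Throughput = 2 Mbps

2


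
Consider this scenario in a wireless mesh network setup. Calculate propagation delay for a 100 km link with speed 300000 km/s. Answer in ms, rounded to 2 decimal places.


Given: distance = 100 km, speed = 300000 km/s
Delay = distance / speed = 100 / 300000 seconds
Delay in ms = 100 * 1000 / 300000
Delay = 0.3333 ms
Rounded to 2 dp = 0.33 ms

0.33


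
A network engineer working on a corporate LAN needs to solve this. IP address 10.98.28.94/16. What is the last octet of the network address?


Given: IP = 10.98.28.94, prefix = /16
Subnet mask = 255.255.0.0
Last octet of IP: 94
Last octet of mask: 0
Network last octet = 94 AND 0 = 0

0


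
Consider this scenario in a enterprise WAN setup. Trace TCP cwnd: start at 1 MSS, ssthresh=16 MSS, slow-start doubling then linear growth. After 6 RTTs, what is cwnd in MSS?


RTT 0: cwnd = 1 MSS (initial)
RTT 1: cwnd = 2 MSS (slow start, doubled)
RTT 2: cwnd = 4 MSS (slow start, doubled)
RTT 3: cwnd = 8 MSS (slow start, doubled)
RTT 4: cwnd = 16 MSS (slow start, doubled)
RTT 5: cwnd = 17 MSS (congestion avoidance, +1)
RTT 6: cwnd = 18 MSS (congestion avoidance, +1)

18


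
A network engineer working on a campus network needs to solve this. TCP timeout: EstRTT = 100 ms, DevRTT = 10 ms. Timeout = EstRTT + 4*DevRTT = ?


Given: EstRTT = 100 ms, DevRTT = 10 ms
Timeout = EstRTT + 4 * DevRTT
4 * DevRTT = 4 * 10 = 40
Timeout = 100 + 40 = 140 ms

140


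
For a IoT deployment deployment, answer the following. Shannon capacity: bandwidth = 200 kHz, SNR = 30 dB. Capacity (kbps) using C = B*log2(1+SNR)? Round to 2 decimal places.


Given: B = 200 kHz, SNR = 30 dB
SNR linear = 10^(30/10) = 1000
1 + SNR = 1001
log2(1001) = 9.9672262588
C = 200 * 1000 * 9.9672262588 = 1993445.2518 bps
C = 1993.445252 kbps -> 1993.45 kbps (2 dp)

1993.45


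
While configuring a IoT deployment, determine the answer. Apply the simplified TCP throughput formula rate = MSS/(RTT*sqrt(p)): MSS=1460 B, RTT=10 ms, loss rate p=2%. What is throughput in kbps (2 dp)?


Given: MSS = 1460 bytes, RTT = 10 ms, loss = 2%
RTT in seconds = 10 / 1000 = 0.01
Loss rate = 2% = 0.02
sqrt(loss) = sqrt(0.02) = 0.141421356237
Throughput (bytes/s) = 1460 / (0.01 * 0.141421356237) = 1032375.9005
Throughput (kbps) = 1032375.9005 * 8 / 1000 = 8259.007204 -> 8259.01 kbps (2 dp)

8259.01


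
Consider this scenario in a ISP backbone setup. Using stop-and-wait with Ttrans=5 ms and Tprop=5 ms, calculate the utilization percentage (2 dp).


Given: Ttrans = 5 ms, Tprop = 5 ms
RTT = 2 * Tprop = 2 * 5 = 10 ms
U = Ttrans / (Ttrans + RTT)
U = 5 / (5 + 10)
U = 5 / 15 = 0.333333
U% = 33.33%

33.33


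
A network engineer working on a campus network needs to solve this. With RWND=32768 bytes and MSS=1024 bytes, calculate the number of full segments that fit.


Given: RWND = 32768 bytes, MSS = 1024 bytes
Full segments = floor(RWND / MSS)
Full segments = floor(32768 / 1024)
Full segments = floor(32.0) = 32

32


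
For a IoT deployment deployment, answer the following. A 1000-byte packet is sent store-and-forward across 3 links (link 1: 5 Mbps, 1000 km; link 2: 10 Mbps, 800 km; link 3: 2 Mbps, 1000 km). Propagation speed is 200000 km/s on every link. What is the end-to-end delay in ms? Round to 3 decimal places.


Packet = 1000 bytes = 8000 bits. Store-and-forward: sum (t_trans + t_prop) per link.
Link 1: t_trans = 8000/(5*10^6) s = 1.6000 ms; t_prop = 1000/200000 s = 5.0000 ms; subtotal = 6.6000 ms
Link 2: t_trans = 8000/(10*10^6) s = 0.8000 ms; t_prop = 800/200000 s = 4.0000 ms; subtotal = 4.8000 ms
Link 3: t_trans = 8000/(2*10^6) s = 4.0000 ms; t_prop = 1000/200000 s = 5.0000 ms; subtotal = 9.0000 ms
End-to-end = 6.6000 + 4.8000 + 9.0000 = 20.4000 ms -> 20.400 ms (3 dp)

20.400


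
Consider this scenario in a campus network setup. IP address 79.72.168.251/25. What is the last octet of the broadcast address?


Given: IP = 79.72.168.251, prefix = /25
Host bits = 32 - 25 = 7
Network last octet = 251 AND mask = 128
Host part size = 2^7 - 1 = 127
Broadcast last octet = 128 OR 127 = 255

255


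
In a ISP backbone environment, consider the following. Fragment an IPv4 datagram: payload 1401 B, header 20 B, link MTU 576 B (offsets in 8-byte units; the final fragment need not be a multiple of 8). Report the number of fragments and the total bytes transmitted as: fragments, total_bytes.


Max data per non-final fragment = floor((MTU - header)/8)*8 = floor((576 - 20)/8)*8 = floor(556/8)*8 = 552 B
Final fragment needs no 8-byte alignment: it can carry up to MTU - header = 556 B
Non-final fragments needed = ceil((payload - 556) / 552) = ceil(845/552) = ceil(1.5308) = 2
Number of fragments = 2 + 1 = 3
Fragment sizes (data): 2 * 552 B + 297 B (last, 297 <= 556 OK)
Total bytes sent = payload + n_frags * header = 1401 + 3*20 = 1401 + 60 = 1461 B

3, 1461


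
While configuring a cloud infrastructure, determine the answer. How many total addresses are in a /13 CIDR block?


Given: CIDR prefix /13
Host bits = 32 - 13 = 19
Total addresses = 2^19 = 524288

524288


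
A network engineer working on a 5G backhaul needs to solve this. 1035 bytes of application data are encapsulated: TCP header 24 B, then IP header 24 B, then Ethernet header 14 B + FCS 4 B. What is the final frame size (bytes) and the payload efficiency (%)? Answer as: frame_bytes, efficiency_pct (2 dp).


TCP segment = 1035 + 24 = 1059 B
IP packet = 1059 + 24 = 1083 B
Ethernet frame = 1083 + 14 + 4 = 1101 B
Efficiency = app / frame = 1035 / 1101 = 0.940054 = 94.0054% -> 94.01% (2 dp)

1101, 94.01


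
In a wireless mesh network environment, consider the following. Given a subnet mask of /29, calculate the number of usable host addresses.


Given: subnet mask /29
Host bits = 32 - 29 = 3
Total addresses = 2^3 = 8
Usable hosts = 8 - 2 (network + broadcast) = 6

6


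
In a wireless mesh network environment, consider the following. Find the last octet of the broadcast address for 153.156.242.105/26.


Given: IP = 153.156.242.105, prefix = /26
Host bits = 32 - 26 = 6
Network last octet = 105 AND mask = 64
Host part size = 2^6 - 1 = 63
Broadcast last octet = 64 OR 63 = 127

127


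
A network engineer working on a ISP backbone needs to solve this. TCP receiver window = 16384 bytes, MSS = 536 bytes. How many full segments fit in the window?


Given: RWND = 16384 bytes, MSS = 536 bytes
Full segments = floor(RWND / MSS)
Full segments = floor(16384 / 536)
Full segments = floor(30.5672) = 30

30


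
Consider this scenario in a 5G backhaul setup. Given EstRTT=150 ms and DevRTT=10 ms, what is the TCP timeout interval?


Given: EstRTT = 150 ms, DevRTT = 10 ms
Timeout = EstRTT + 4 * DevRTT
4 * DevRTT = 4 * 10 = 40
Timeout = 150 + 40 = 190 ms

190


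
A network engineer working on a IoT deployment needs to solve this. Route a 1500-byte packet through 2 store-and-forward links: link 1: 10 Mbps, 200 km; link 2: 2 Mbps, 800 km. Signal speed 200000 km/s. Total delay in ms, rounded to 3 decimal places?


Packet = 1500 bytes = 12000 bits. Store-and-forward: sum (t_trans + t_prop) per link.
Link 1: t_trans = 12000/(10*10^6) s = 1.2000 ms; t_prop = 200/200000 s = 1.0000 ms; subtotal = 2.2000 ms
Link 2: t_trans = 12000/(2*10^6) s = 6.0000 ms; t_prop = 800/200000 s = 4.0000 ms; subtotal = 10.0000 ms
End-to-end = 2.2000 + 10.0000 = 12.2000 ms -> 12.200 ms (3 dp)

12.200


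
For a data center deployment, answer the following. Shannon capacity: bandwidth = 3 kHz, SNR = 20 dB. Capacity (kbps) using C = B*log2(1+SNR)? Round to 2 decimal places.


Given: B = 3 kHz, SNR = 20 dB
SNR linear = 10^(20/10) = 100
1 + SNR = 101
log2(101) = 6.6582114828
C = 3 * 1000 * 6.6582114828 = 19974.6344 bps
C = 19.974634 kbps -> 19.97 kbps (2 dp)

19.97


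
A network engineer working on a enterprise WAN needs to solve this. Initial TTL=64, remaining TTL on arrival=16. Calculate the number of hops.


Given: initial TTL = 64, received TTL = 16
Hops = initial TTL - received TTL
Hops = 64 - 16 = 48

48


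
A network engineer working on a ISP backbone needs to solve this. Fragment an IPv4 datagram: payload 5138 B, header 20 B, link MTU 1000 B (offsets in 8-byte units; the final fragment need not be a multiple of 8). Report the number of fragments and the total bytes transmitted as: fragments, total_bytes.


Max data per non-final fragment = floor((MTU - header)/8)*8 = floor((1000 - 20)/8)*8 = floor(980/8)*8 = 976 B
Final fragment needs no 8-byte alignment: it can carry up to MTU - header = 980 B
Non-final fragments needed = ceil((payload - 980) / 976) = ceil(4158/976) = ceil(4.2602) = 5
Number of fragments = 5 + 1 = 6
Fragment sizes (data): 5 * 976 B + 258 B (last, 258 <= 980 OK)
Total bytes sent = payload + n_frags * header = 5138 + 6*20 = 5138 + 120 = 5258 B

6, 5258


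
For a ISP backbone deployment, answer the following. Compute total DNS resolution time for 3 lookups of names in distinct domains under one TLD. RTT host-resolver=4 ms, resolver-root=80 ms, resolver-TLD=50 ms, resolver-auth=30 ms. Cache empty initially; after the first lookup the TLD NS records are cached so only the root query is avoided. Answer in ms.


Lookup 1 (cold cache): local + root + TLD + auth = 4 + 80 + 50 + 30 = 164 ms
Lookups 2..3 (TLD NS cached -> skip root; new domain -> still ask TLD and auth): local + TLD + auth = 4 + 50 + 30 = 84 ms each
Remaining 2 lookups: 2 * 84 = 168 ms
Total = 164 + 168 = 332 ms

332


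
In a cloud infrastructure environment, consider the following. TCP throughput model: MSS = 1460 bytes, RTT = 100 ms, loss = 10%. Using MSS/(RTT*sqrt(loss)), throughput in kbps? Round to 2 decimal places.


Given: MSS = 1460 bytes, RTT = 100 ms, loss = 10%
RTT in seconds = 100 / 1000 = 0.1
Loss rate = 10% = 0.1
sqrt(loss) = sqrt(0.1) = 0.316227766017
Throughput (bytes/s) = 1460 / (0.1 * 0.316227766017) = 46169.2538
Throughput (kbps) = 46169.2538 * 8 / 1000 = 369.354031 -> 369.35 kbps (2 dp)

369.35


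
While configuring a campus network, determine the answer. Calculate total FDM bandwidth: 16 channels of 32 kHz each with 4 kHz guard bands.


Given: 16 channels, 32 kHz each, guard = 4 kHz
Channel bandwidth = 16 * 32 = 512 kHz
Guard bands = 15 gaps * 4 kHz = 60 kHz
Total = 512 + 60 = 572 kHz

572


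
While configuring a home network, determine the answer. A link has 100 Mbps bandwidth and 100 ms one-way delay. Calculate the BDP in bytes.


Given: bandwidth = 100 Mbps, delay = 100 ms
BDP in bits = 100 * 10^6 * 100 / 1000
BDP in bits = 10000000
BDP in bytes = 10000000 / 8 = 1250000

1250000


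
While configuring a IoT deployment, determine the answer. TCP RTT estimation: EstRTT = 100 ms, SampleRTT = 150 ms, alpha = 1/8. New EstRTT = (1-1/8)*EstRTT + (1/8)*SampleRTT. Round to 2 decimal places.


Given: EstRTT = 100 ms, SampleRTT = 150 ms, alpha = 1/8
New EstRTT = (1 - alpha) * EstRTT + alpha * SampleRTT
(7/8) * 100 = 87.5
(1/8) * 150 = 18.75
New EstRTT = 87.5 + 18.75 = 106.25 ms -> 106.25 ms (2 dp)

106.25


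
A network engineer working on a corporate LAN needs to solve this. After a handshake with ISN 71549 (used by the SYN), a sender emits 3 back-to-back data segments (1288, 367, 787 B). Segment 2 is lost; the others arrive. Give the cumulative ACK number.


SYN uses sequence number 71549; first data byte = ISN + 1 = 71550.
Segment 1: SEQ = 71550, len = 1288 B, covers [71550, 72837]
Segment 2: SEQ = 72838, len = 367 B, covers [72838, 73204] [LOST]
Segment 3: SEQ = 73205, len = 787 B, covers [73205, 73991]
In-order data received: bytes [71550, 72837] (segments 1..1).
Segment 2 missing -> gap begins at byte 72838; later segments buffered out of order.
Cumulative ACK = next expected in-order byte = 71550 + 1288 = 72838

72838


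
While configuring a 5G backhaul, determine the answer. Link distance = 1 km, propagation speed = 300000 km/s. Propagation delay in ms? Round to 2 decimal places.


Given: distance = 1 km, speed = 300000 km/s
Delay = distance / speed = 1 / 300000 seconds
Delay in ms = 1 * 1000 / 300000
Delay = 0.0033 ms
Rounded to 2 dp = 0.00 ms

0.00


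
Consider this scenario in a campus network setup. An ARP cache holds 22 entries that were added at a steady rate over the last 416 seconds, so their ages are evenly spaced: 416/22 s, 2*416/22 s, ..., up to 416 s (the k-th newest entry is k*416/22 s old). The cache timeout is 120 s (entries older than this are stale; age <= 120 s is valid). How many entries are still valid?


Ages are k * 416/22 s for k = 1..22 (spacing = 18.9091 s).
Entry k is valid iff k * 416/22 <= 120 iff k <= 22 * 120 / 416 = 6.3462
n_valid = floor(6.3462) = 6
(n_stale = 22 - 6 = 16)

6


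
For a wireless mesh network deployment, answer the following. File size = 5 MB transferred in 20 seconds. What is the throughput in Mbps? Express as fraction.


Given: file = 5 MB, time = 20 s
File in Mb = 5 * 8 = 40 Mb
Throughput = 40 / 20 Mbps
Throughput = 2 Mbps

2


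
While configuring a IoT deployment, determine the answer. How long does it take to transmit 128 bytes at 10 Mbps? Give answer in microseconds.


Given: packet = 128 bytes, bandwidth = 10 Mbps
Packet in bits = 128 * 8 = 1024 bits
Bandwidth = 10 * 10^6 = 10000000 bps
Time = 1024 / 10000000 seconds
Time in us = 1024 * 10^6 / 10000000 = 102.4

102.4


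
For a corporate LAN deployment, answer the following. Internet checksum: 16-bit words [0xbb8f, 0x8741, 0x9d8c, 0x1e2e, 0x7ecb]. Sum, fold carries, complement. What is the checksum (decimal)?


Given words: [0xbb8f, 0x8741, 0x9d8c, 0x1e2e, 0x7ecb]
Step 1: Sum all words
Raw sum = 48015 + 34625 + 40332 + 7726 + 32459 = 163157
Step 2: Fold carry: (32085 + 2) = 32087
One's complement = ~32087 & 0xFFFF = 33448

33448


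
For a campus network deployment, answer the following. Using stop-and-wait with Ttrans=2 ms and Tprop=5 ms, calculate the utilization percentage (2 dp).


Given: Ttrans = 2 ms, Tprop = 5 ms
RTT = 2 * Tprop = 2 * 5 = 10 ms
U = Ttrans / (Ttrans + RTT)
U = 2 / (2 + 10)
U = 2 / 12 = 0.166667
U% = 16.67%

16.67


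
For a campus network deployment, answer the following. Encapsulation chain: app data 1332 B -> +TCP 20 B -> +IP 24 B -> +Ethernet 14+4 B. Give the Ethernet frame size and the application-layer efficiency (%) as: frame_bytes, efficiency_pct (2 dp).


TCP segment = 1332 + 20 = 1352 B
IP packet = 1352 + 24 = 1376 B
Ethernet frame = 1376 + 14 + 4 = 1394 B
Efficiency = app / frame = 1332 / 1394 = 0.955524 = 95.5524% -> 95.55% (2 dp)

1394, 95.55


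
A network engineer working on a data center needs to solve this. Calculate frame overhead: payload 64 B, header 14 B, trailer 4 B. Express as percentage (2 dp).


Given: payload = 64 B, header = 14 B, trailer = 4 B
Overhead bytes = header + trailer = 14 + 4 = 18
Total frame = payload + overhead = 64 + 18 = 82
Overhead % = 18 / 82 * 100 = 21.9512% -> 21.95% (2 dp)

21.95


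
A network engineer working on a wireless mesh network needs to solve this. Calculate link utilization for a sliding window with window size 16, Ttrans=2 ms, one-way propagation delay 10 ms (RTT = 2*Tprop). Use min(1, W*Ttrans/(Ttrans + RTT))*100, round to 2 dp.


Given: W = 16, Ttrans = 2 ms, RTT = 20 ms (= 2 * Tprop, Tprop = 10 ms)
Cycle time = Ttrans + RTT = 2 + 20 = 22 ms (first packet sent until its ACK returns)
W * Ttrans = 16 * 2 = 32 ms of sending per cycle
W * Ttrans / (Ttrans + RTT) = 32 / 22 = 1.454545
U = min(1, 1.454545) = 1.000000
U% = 100.00%

100.00


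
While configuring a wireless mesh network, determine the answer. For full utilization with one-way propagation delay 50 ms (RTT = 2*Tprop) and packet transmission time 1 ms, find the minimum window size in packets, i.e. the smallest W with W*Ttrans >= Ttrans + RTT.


Given: Ttrans = 1 ms, RTT = 100 ms (= 2 * Tprop, Tprop = 50 ms)
Time until first ACK returns = Ttrans + RTT = 1 + 100 = 101 ms
Need W * Ttrans >= Ttrans + RTT  ->  W >= (Ttrans + RTT) / Ttrans
(Ttrans + RTT) / Ttrans = 101 / 1 = 101
W_min = ceil(101) = 101

101


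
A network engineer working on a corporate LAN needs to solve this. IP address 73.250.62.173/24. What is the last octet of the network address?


Given: IP = 73.250.62.173, prefix = /24
Subnet mask = 255.255.255.0
Last octet of IP: 173
Last octet of mask: 0
Network last octet = 173 AND 0 = 0

0


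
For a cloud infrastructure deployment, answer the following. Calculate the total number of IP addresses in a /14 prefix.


Given: CIDR prefix /14
Host bits = 32 - 14 = 18
Total addresses = 2^18 = 262144

262144


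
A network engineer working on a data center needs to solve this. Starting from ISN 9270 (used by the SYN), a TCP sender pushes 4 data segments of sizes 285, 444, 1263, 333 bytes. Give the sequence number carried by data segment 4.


The SYN occupies sequence number ISN = 9270, so the first data byte is ISN + 1 = 9271.
SEQ of data segment i = (ISN + 1) + sum of payload sizes of segments 1..i-1.
Segment 1: SEQ = 9271, payload = 285 bytes
Segment 2: SEQ = 9556, payload = 444 bytes
Segment 3: SEQ = 10000, payload = 1263 bytes
Segment 4: SEQ = 11263, payload = 333 bytes
SEQ of segment 4 = 9271 + 285 + 444 + 1263 = 11263

11263


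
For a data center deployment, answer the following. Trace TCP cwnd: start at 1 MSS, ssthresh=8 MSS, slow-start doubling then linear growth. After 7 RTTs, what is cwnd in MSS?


RTT 0: cwnd = 1 MSS (initial)
RTT 1: cwnd = 2 MSS (slow start, doubled)
RTT 2: cwnd = 4 MSS (slow start, doubled)
RTT 3: cwnd = 8 MSS (slow start, doubled)
RTT 4: cwnd = 9 MSS (congestion avoidance, +1)
RTT 5: cwnd = 10 MSS (congestion avoidance, +1)
RTT 6: cwnd = 11 MSS (congestion avoidance, +1)
RTT 7: cwnd = 12 MSS (congestion avoidance, +1)

12


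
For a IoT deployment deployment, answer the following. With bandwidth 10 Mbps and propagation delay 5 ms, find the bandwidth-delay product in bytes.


Given: bandwidth = 10 Mbps, delay = 5 ms
BDP in bits = 10 * 10^6 * 5 / 1000
BDP in bits = 50000
BDP in bytes = 50000 / 8 = 6250

6250


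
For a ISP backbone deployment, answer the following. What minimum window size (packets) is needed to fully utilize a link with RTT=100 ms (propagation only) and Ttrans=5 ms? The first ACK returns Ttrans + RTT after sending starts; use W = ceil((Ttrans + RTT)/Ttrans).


Given: Ttrans = 5 ms, RTT = 100 ms (= 2 * Tprop, Tprop = 50 ms)
Time until first ACK returns = Ttrans + RTT = 5 + 100 = 105 ms
Need W * Ttrans >= Ttrans + RTT  ->  W >= (Ttrans + RTT) / Ttrans
(Ttrans + RTT) / Ttrans = 105 / 5 = 21
W_min = ceil(21) = 21

21


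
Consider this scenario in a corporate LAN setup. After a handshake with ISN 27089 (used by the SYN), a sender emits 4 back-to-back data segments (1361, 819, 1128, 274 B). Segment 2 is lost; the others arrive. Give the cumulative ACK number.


SYN uses sequence number 27089; first data byte = ISN + 1 = 27090.
Segment 1: SEQ = 27090, len = 1361 B, covers [27090, 28450]
Segment 2: SEQ = 28451, len = 819 B, covers [28451, 29269] [LOST]
Segment 3: SEQ = 29270, len = 1128 B, covers [29270, 30397]
Segment 4: SEQ = 30398, len = 274 B, covers [30398, 30671]
In-order data received: bytes [27090, 28450] (segments 1..1).
Segment 2 missing -> gap begins at byte 28451; later segments buffered out of order.
Cumulative ACK = next expected in-order byte = 27090 + 1361 = 28451

28451


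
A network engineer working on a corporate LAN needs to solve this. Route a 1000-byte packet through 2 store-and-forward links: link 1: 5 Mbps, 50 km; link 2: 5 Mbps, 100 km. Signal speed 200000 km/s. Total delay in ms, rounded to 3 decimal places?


Packet = 1000 bytes = 8000 bits. Store-and-forward: sum (t_trans + t_prop) per link.
Link 1: t_trans = 8000/(5*10^6) s = 1.6000 ms; t_prop = 50/200000 s = 0.2500 ms; subtotal = 1.8500 ms
Link 2: t_trans = 8000/(5*10^6) s = 1.6000 ms; t_prop = 100/200000 s = 0.5000 ms; subtotal = 2.1000 ms
End-to-end = 1.8500 + 2.1000 = 3.9500 ms -> 3.950 ms (3 dp)

3.950


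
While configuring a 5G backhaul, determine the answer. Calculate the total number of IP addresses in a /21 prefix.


Given: CIDR prefix /21
Host bits = 32 - 21 = 11
Total addresses = 2^11 = 2048

2048


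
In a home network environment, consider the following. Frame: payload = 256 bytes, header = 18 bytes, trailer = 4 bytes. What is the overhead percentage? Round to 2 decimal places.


Given: payload = 256 B, header = 18 B, trailer = 4 B
Overhead bytes = header + trailer = 18 + 4 = 22
Total frame = payload + overhead = 256 + 22 = 278
Overhead % = 22 / 278 * 100 = 7.9137% -> 7.91% (2 dp)

7.91


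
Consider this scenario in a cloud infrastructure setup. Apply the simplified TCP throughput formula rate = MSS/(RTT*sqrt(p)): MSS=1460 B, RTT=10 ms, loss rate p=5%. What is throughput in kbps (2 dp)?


Given: MSS = 1460 bytes, RTT = 10 ms, loss = 5%
RTT in seconds = 10 / 1000 = 0.01
Loss rate = 5% = 0.05
sqrt(loss) = sqrt(0.05) = 0.223606797750
Throughput (bytes/s) = 1460 / (0.01 * 0.223606797750) = 652931.8494
Throughput (kbps) = 652931.8494 * 8 / 1000 = 5223.454795 -> 5223.45 kbps (2 dp)

5223.45


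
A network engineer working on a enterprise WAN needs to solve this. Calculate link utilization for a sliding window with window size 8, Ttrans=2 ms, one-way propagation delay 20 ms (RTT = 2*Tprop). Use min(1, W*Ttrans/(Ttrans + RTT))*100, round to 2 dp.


Given: W = 8, Ttrans = 2 ms, RTT = 40 ms (= 2 * Tprop, Tprop = 20 ms)
Cycle time = Ttrans + RTT = 2 + 40 = 42 ms (first packet sent until its ACK returns)
W * Ttrans = 8 * 2 = 16 ms of sending per cycle
W * Ttrans / (Ttrans + RTT) = 16 / 42 = 0.380952
U = min(1, 0.380952) = 0.380952
U% = 38.10%

38.10


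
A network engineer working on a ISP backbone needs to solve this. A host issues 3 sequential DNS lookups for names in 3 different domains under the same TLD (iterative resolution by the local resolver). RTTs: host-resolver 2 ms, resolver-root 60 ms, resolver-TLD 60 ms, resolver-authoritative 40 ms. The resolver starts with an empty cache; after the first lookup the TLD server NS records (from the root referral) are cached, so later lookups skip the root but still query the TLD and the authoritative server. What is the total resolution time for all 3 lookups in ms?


Lookup 1 (cold cache): local + root + TLD + auth = 2 + 60 + 60 + 40 = 162 ms
Lookups 2..3 (TLD NS cached -> skip root; new domain -> still ask TLD and auth): local + TLD + auth = 2 + 60 + 40 = 102 ms each
Remaining 2 lookups: 2 * 102 = 204 ms
Total = 162 + 204 = 366 ms

366


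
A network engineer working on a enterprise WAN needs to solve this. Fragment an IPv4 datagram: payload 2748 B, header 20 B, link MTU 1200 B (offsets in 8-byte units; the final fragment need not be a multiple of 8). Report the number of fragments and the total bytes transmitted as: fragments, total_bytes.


Max data per non-final fragment = floor((MTU - header)/8)*8 = floor((1200 - 20)/8)*8 = floor(1180/8)*8 = 1176 B
Final fragment needs no 8-byte alignment: it can carry up to MTU - header = 1180 B
Non-final fragments needed = ceil((payload - 1180) / 1176) = ceil(1568/1176) = ceil(1.3333) = 2
Number of fragments = 2 + 1 = 3
Fragment sizes (data): 2 * 1176 B + 396 B (last, 396 <= 1180 OK)
Total bytes sent = payload + n_frags * header = 2748 + 3*20 = 2748 + 60 = 2808 B

3, 2808


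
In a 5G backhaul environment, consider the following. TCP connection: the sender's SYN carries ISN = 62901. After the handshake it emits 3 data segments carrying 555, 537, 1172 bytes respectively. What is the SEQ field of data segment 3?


The SYN occupies sequence number ISN = 62901, so the first data byte is ISN + 1 = 62902.
SEQ of data segment i = (ISN + 1) + sum of payload sizes of segments 1..i-1.
Segment 1: SEQ = 62902, payload = 555 bytes
Segment 2: SEQ = 63457, payload = 537 bytes
Segment 3: SEQ = 63994, payload = 1172 bytes
SEQ of segment 3 = 62902 + 555 + 537 = 63994

63994


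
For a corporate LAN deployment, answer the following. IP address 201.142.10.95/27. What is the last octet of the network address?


Given: IP = 201.142.10.95, prefix = /27
Subnet mask = 255.255.255.224
Last octet of IP: 95
Last octet of mask: 224
Network last octet = 95 AND 224 = 64

64


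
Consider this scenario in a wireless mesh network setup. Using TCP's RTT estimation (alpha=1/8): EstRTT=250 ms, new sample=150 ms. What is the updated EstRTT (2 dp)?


Given: EstRTT = 250 ms, SampleRTT = 150 ms, alpha = 1/8
New EstRTT = (1 - alpha) * EstRTT + alpha * SampleRTT
(7/8) * 250 = 218.75
(1/8) * 150 = 18.75
New EstRTT = 218.75 + 18.75 = 237.5 ms -> 237.50 ms (2 dp)

237.50


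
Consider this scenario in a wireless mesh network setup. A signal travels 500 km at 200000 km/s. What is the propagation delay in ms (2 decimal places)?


Given: distance = 500 km, speed = 200000 km/s
Delay = distance / speed = 500 / 200000 seconds
Delay in ms = 500 * 1000 / 200000
Delay = 2.5000 ms
Rounded to 2 dp = 2.50 ms

2.50


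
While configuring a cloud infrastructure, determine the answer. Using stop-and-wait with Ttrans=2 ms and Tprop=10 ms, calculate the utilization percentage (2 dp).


Given: Ttrans = 2 ms, Tprop = 10 ms
RTT = 2 * Tprop = 2 * 10 = 20 ms
U = Ttrans / (Ttrans + RTT)
U = 2 / (2 + 20)
U = 2 / 22 = 0.090909
U% = 9.09%

9.09


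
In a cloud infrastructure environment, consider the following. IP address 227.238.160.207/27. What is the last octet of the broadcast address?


Given: IP = 227.238.160.207, prefix = /27
Host bits = 32 - 27 = 5
Network last octet = 207 AND mask = 192
Host part size = 2^5 - 1 = 31
Broadcast last octet = 192 OR 31 = 223

223


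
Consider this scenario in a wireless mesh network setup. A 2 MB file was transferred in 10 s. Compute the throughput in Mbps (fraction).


Given: file = 2 MB, time = 10 s
File in Mb = 2 * 8 = 16 Mb
Throughput = 16 / 10 Mbps
Throughput = 8/5 Mbps

8/5


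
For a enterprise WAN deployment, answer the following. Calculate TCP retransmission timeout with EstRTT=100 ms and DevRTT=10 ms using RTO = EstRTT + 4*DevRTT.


Given: EstRTT = 100 ms, DevRTT = 10 ms
Timeout = EstRTT + 4 * DevRTT
4 * DevRTT = 4 * 10 = 40
Timeout = 100 + 40 = 140 ms

140


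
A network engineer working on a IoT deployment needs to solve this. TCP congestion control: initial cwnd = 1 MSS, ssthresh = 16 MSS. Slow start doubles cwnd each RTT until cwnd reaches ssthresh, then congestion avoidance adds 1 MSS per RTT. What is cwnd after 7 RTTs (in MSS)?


RTT 0: cwnd = 1 MSS (initial)
RTT 1: cwnd = 2 MSS (slow start, doubled)
RTT 2: cwnd = 4 MSS (slow start, doubled)
RTT 3: cwnd = 8 MSS (slow start, doubled)
RTT 4: cwnd = 16 MSS (slow start, doubled)
RTT 5: cwnd = 17 MSS (congestion avoidance, +1)
RTT 6: cwnd = 18 MSS (congestion avoidance, +1)
RTT 7: cwnd = 19 MSS (congestion avoidance, +1)

19


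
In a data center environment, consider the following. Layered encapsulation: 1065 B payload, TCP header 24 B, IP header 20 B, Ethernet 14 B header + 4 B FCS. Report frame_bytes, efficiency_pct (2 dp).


TCP segment = 1065 + 24 = 1089 B
IP packet = 1089 + 20 = 1109 B
Ethernet frame = 1109 + 14 + 4 = 1127 B
Efficiency = app / frame = 1065 / 1127 = 0.944987 = 94.4987% -> 94.50% (2 dp)

1127, 94.50


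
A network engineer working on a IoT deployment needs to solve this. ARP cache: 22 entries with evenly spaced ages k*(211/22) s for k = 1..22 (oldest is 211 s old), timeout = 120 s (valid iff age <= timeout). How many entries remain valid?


Ages are k * 211/22 s for k = 1..22 (spacing = 9.5909 s).
Entry k is valid iff k * 211/22 <= 120 iff k <= 22 * 120 / 211 = 12.5118
n_valid = floor(12.5118) = 12
(n_stale = 22 - 12 = 10)

12


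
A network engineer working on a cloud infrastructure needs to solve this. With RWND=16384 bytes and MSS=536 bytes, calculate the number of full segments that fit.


Given: RWND = 16384 bytes, MSS = 536 bytes
Full segments = floor(RWND / MSS)
Full segments = floor(16384 / 536)
Full segments = floor(30.5672) = 30

30


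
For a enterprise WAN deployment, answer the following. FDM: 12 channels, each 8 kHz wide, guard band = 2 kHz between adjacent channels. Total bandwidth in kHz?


Given: 12 channels, 8 kHz each, guard = 2 kHz
Channel bandwidth = 12 * 8 = 96 kHz
Guard bands = 11 gaps * 2 kHz = 22 kHz
Total = 96 + 22 = 118 kHz

118


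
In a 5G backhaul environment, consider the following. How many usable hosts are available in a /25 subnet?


Given: subnet mask /25
Host bits = 32 - 25 = 7
Total addresses = 2^7 = 128
Usable hosts = 128 - 2 (network + broadcast) = 126

126


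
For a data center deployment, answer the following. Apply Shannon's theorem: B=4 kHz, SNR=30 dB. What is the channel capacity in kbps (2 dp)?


Given: B = 4 kHz, SNR = 30 dB
SNR linear = 10^(30/10) = 1000
1 + SNR = 1001
log2(1001) = 9.9672262588
C = 4 * 1000 * 9.9672262588 = 39868.9050 bps
C = 39.868905 kbps -> 39.87 kbps (2 dp)

39.87


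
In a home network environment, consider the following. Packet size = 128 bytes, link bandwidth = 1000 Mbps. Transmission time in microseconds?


Given: packet = 128 bytes, bandwidth = 1000 Mbps
Packet in bits = 128 * 8 = 1024 bits
Bandwidth = 1000 * 10^6 = 1000000000 bps
Time = 1024 / 1000000000 seconds
Time in us = 1024 * 10^6 / 1000000000 = 1.024

1.024


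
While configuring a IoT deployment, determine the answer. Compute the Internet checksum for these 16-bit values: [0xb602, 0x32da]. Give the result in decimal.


Given words: [0xb602, 0x32da]
Step 1: Sum all words
Raw sum = 46594 + 13018 = 59612
One's complement = ~59612 & 0xFFFF = 5923

5923


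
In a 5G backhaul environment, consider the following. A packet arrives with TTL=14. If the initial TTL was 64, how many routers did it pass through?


Given: initial TTL = 64, received TTL = 14
Hops = initial TTL - received TTL
Hops = 64 - 14 = 50

50


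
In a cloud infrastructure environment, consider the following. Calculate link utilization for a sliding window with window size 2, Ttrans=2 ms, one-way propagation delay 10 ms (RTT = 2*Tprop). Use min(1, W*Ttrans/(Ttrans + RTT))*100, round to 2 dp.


Given: W = 2, Ttrans = 2 ms, RTT = 20 ms (= 2 * Tprop, Tprop = 10 ms)
Cycle time = Ttrans + RTT = 2 + 20 = 22 ms (first packet sent until its ACK returns)
W * Ttrans = 2 * 2 = 4 ms of sending per cycle
W * Ttrans / (Ttrans + RTT) = 4 / 22 = 0.181818
U = min(1, 0.181818) = 0.181818
U% = 18.18%

18.18


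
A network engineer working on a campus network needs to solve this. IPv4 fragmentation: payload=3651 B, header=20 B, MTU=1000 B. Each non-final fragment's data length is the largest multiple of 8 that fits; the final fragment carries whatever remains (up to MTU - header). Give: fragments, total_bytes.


Max data per non-final fragment = floor((MTU - header)/8)*8 = floor((1000 - 20)/8)*8 = floor(980/8)*8 = 976 B
Final fragment needs no 8-byte alignment: it can carry up to MTU - header = 980 B
Non-final fragments needed = ceil((payload - 980) / 976) = ceil(2671/976) = ceil(2.7367) = 3
Number of fragments = 3 + 1 = 4
Fragment sizes (data): 3 * 976 B + 723 B (last, 723 <= 980 OK)
Total bytes sent = payload + n_frags * header = 3651 + 4*20 = 3651 + 80 = 3731 B

4, 3731


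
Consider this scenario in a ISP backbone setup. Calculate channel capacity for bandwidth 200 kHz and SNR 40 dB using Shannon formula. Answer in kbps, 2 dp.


Given: B = 200 kHz, SNR = 40 dB
SNR linear = 10^(40/10) = 10000
1 + SNR = 10001
log2(10001) = 13.2878566418
C = 200 * 1000 * 13.2878566418 = 2657571.3284 bps
C = 2657.571328 kbps -> 2657.57 kbps (2 dp)

2657.57


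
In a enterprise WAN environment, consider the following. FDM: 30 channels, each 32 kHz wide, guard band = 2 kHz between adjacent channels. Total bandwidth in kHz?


Given: 30 channels, 32 kHz each, guard = 2 kHz
Channel bandwidth = 30 * 32 = 960 kHz
Guard bands = 29 gaps * 2 kHz = 58 kHz
Total = 960 + 58 = 1018 kHz

1018


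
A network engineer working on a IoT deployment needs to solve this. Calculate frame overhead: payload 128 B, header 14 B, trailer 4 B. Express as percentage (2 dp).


Given: payload = 128 B, header = 14 B, trailer = 4 B
Overhead bytes = header + trailer = 14 + 4 = 18
Total frame = payload + overhead = 128 + 18 = 146
Overhead % = 18 / 146 * 100 = 12.3288% -> 12.33% (2 dp)

12.33


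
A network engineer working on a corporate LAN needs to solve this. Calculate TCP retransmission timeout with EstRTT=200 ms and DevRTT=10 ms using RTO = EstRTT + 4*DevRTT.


Given: EstRTT = 200 ms, DevRTT = 10 ms
Timeout = EstRTT + 4 * DevRTT
4 * DevRTT = 4 * 10 = 40
Timeout = 200 + 40 = 240 ms

240


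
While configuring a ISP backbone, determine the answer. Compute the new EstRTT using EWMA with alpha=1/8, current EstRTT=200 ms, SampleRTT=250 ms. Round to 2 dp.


Given: EstRTT = 200 ms, SampleRTT = 250 ms, alpha = 1/8
New EstRTT = (1 - alpha) * EstRTT + alpha * SampleRTT
(7/8) * 200 = 175
(1/8) * 250 = 31.25
New EstRTT = 175 + 31.25 = 206.25 ms -> 206.25 ms (2 dp)

206.25


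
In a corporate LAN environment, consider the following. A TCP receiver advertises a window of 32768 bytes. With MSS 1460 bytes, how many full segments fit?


Given: RWND = 32768 bytes, MSS = 1460 bytes
Full segments = floor(RWND / MSS)
Full segments = floor(32768 / 1460)
Full segments = floor(22.4438) = 22

22


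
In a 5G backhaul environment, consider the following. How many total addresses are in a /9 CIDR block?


Given: CIDR prefix /9
Host bits = 32 - 9 = 23
Total addresses = 2^23 = 8388608

8388608


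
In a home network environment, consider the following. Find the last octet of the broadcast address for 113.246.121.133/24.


Given: IP = 113.246.121.133, prefix = /24
Host bits = 32 - 24 = 8
Network last octet = 133 AND mask = 0
Host part size = 2^8 - 1 = 255
Broadcast last octet = 0 OR 255 = 255

255


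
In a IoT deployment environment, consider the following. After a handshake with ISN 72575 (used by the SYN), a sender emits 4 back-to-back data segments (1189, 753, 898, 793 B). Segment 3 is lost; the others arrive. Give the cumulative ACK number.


SYN uses sequence number 72575; first data byte = ISN + 1 = 72576.
Segment 1: SEQ = 72576, len = 1189 B, covers [72576, 73764]
Segment 2: SEQ = 73765, len = 753 B, covers [73765, 74517]
Segment 3: SEQ = 74518, len = 898 B, covers [74518, 75415] [LOST]
Segment 4: SEQ = 75416, len = 793 B, covers [75416, 76208]
In-order data received: bytes [72576, 74517] (segments 1..2).
Segment 3 missing -> gap begins at byte 74518; later segments buffered out of order.
Cumulative ACK = next expected in-order byte = 72576 + 1189 + 753 = 74518

74518


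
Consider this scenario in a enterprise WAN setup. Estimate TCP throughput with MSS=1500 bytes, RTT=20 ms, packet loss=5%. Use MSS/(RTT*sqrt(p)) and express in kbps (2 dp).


Given: MSS = 1500 bytes, RTT = 20 ms, loss = 5%
RTT in seconds = 20 / 1000 = 0.02
Loss rate = 5% = 0.05
sqrt(loss) = sqrt(0.05) = 0.223606797750
Throughput (bytes/s) = 1500 / (0.02 * 0.223606797750) = 335410.1966
Throughput (kbps) = 335410.1966 * 8 / 1000 = 2683.281573 -> 2683.28 kbps (2 dp)

2683.28


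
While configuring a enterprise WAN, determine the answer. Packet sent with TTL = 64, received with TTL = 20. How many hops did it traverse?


Given: initial TTL = 64, received TTL = 20
Hops = initial TTL - received TTL
Hops = 64 - 20 = 44

44


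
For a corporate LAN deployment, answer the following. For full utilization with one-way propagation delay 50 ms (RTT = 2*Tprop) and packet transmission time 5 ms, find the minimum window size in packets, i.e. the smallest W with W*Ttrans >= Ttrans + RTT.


Given: Ttrans = 5 ms, RTT = 100 ms (= 2 * Tprop, Tprop = 50 ms)
Time until first ACK returns = Ttrans + RTT = 5 + 100 = 105 ms
Need W * Ttrans >= Ttrans + RTT  ->  W >= (Ttrans + RTT) / Ttrans
(Ttrans + RTT) / Ttrans = 105 / 5 = 21
W_min = ceil(21) = 21

21


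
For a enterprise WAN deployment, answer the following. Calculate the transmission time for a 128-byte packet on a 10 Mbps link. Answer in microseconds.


Given: packet = 128 bytes, bandwidth = 10 Mbps
Packet in bits = 128 * 8 = 1024 bits
Bandwidth = 10 * 10^6 = 10000000 bps
Time = 1024 / 10000000 seconds
Time in us = 1024 * 10^6 / 10000000 = 102.4

102.4


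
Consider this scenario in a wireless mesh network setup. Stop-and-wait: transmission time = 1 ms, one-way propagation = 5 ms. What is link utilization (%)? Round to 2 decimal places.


Given: Ttrans = 1 ms, Tprop = 5 ms
RTT = 2 * Tprop = 2 * 5 = 10 ms
U = Ttrans / (Ttrans + RTT)
U = 1 / (1 + 10)
U = 1 / 11 = 0.090909
U% = 9.09%

9.09


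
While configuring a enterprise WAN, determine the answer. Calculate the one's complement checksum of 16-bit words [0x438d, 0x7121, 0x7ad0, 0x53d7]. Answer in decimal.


Given words: [0x438d, 0x7121, 0x7ad0, 0x53d7]
Step 1: Sum all words
Raw sum = 17293 + 28961 + 31440 + 21463 = 99157
Step 2: Fold carry: (33621 + 1) = 33622
One's complement = ~33622 & 0xFFFF = 31913

31913


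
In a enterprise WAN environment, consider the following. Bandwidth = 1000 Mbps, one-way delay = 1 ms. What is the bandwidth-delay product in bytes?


Given: bandwidth = 1000 Mbps, delay = 1 ms
BDP in bits = 1000 * 10^6 * 1 / 1000
BDP in bits = 1000000
BDP in bytes = 1000000 / 8 = 125000

125000


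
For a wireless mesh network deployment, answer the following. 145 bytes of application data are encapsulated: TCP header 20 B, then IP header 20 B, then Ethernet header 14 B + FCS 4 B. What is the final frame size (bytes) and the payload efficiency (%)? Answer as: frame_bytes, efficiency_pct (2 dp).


TCP segment = 145 + 20 = 165 B
IP packet = 165 + 20 = 185 B
Ethernet frame = 185 + 14 + 4 = 203 B
Efficiency = app / frame = 145 / 203 = 0.714286 = 71.4286% -> 71.43% (2 dp)

203, 71.43


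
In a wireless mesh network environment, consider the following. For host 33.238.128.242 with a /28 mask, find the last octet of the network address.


Given: IP = 33.238.128.242, prefix = /28
Subnet mask = 255.255.255.240
Last octet of IP: 242
Last octet of mask: 240
Network last octet = 242 AND 240 = 240

240


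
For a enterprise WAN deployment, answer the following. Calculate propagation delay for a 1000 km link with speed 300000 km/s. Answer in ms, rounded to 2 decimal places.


Given: distance = 1000 km, speed = 300000 km/s
Delay = distance / speed = 1000 / 300000 seconds
Delay in ms = 1000 * 1000 / 300000
Delay = 3.3333 ms
Rounded to 2 dp = 3.33 ms

3.33


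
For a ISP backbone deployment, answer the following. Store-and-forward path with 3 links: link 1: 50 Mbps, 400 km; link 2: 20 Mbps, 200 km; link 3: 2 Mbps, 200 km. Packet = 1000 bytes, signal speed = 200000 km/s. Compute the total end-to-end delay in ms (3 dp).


Packet = 1000 bytes = 8000 bits. Store-and-forward: sum (t_trans + t_prop) per link.
Link 1: t_trans = 8000/(50*10^6) s = 0.1600 ms; t_prop = 400/200000 s = 2.0000 ms; subtotal = 2.1600 ms
Link 2: t_trans = 8000/(20*10^6) s = 0.4000 ms; t_prop = 200/200000 s = 1.0000 ms; subtotal = 1.4000 ms
Link 3: t_trans = 8000/(2*10^6) s = 4.0000 ms; t_prop = 200/200000 s = 1.0000 ms; subtotal = 5.0000 ms
End-to-end = 2.1600 + 1.4000 + 5.0000 = 8.5600 ms -> 8.560 ms (3 dp)

8.560


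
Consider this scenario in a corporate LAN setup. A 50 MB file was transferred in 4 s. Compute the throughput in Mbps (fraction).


Given: file = 50 MB, time = 4 s
File in Mb = 50 * 8 = 400 Mb
Throughput = 400 / 4 Mbps
Throughput = 100 Mbps

100


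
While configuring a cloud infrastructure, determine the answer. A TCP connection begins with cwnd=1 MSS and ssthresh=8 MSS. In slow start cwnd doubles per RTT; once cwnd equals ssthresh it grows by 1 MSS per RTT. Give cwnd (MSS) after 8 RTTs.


RTT 0: cwnd = 1 MSS (initial)
RTT 1: cwnd = 2 MSS (slow start, doubled)
RTT 2: cwnd = 4 MSS (slow start, doubled)
RTT 3: cwnd = 8 MSS (slow start, doubled)
RTT 4: cwnd = 9 MSS (congestion avoidance, +1)
RTT 5: cwnd = 10 MSS (congestion avoidance, +1)
RTT 6: cwnd = 11 MSS (congestion avoidance, +1)
RTT 7: cwnd = 12 MSS (congestion avoidance, +1)
RTT 8: cwnd = 13 MSS (congestion avoidance, +1)

13
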